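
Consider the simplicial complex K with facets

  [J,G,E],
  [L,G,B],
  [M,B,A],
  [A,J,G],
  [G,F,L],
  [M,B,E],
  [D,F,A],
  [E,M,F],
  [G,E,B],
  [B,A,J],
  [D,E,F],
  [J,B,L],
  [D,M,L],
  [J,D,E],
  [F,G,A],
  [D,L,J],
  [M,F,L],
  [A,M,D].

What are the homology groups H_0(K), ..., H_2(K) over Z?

H_0 = Z,  H_1 = Z ⊕ Z/2Z,  H_2 = 0.

Fix the vertex order A < B < D < E < F < G < J < L < M and write every simplex with vertices in increasing order. Then dim K = 2 and the simplices of K are:

  0-simplices (9): A, B, D, E, F, G, J, L, M
  1-simplices (27): AB, AD, AF, AG, AJ, AM, BE, BG, BJ, BL, BM, DE, DF, DJ, DL, DM, EF, EG, EJ, EM, FG, FL, FM, GJ, GL, JL, LM
  2-simplices (18): ABJ, ABM, ADF, ADM, AFG, AGJ, BEG, BEM, BGL, BJL, DEF, DEJ, DJL, DLM, EFM, EGJ, FGL, FLM

giving chain groups C_0 ≅ Z^9, C_1 ≅ Z^27, C_2 ≅ Z^18.

The boundary map ∂_1: C_1 → C_0 maps an edge to its endpoints' difference, ∂[p,q] = q − p.
This gives a 9×27 integer matrix of rank 8; reducing to Smith normal form yields diagonal entries (1,1,1,1,1,1,1,1).

Boundary ∂_2: C_2 → C_1 acts by ∂[p,q,r] = [q,r] − [p,r] + [p,q]. For instance
  ∂BJL = JL − BL + BJ,
  ∂BEM = EM − BM + BE.
As a 27×18 matrix over Z this has rank 18, with invariant factors (1,1,1,1,1,1,1,1,1,1,1,1,1,1,1,1,1,2).

From H_k ≅ ker(∂_k) / im(∂_{k+1}) we obtain:

  H_0: rank C_0 − rank ∂_1 = 9 − 8 = 1, and the invariant factors of ∂_1 are all 1, so H_0 = Z.
  H_1: rank ker ∂_1 − rank ∂_2 = (27 − 8) − 18 = 1, and ∂_2 has invariant factor 2 > 1, so H_1 = Z ⊕ Z/2Z.
  H_2: rank ker ∂_2 − rank ∂_3 = (18 − 18) − 0 = 0, and there is no ∂_3, so H_2 = 0.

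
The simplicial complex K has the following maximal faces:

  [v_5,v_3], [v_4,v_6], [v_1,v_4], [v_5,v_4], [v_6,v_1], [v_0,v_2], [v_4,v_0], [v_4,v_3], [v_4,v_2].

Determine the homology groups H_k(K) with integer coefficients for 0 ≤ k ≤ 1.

K has 7 vertices, 9 edges.
rank ∂_0 = 0, rank ∂_1 = 6 ⇒ b_0 = 7 − 0 − 6 = 1; all invariant factors of ∂_1 are 1 so no torsion. So H_0 = Z.
rank ∂_1 = 6, rank ∂_2 = 0 ⇒ b_1 = 9 − 6 − 0 = 3. So H_1 = Z^3.

H_0 = Z,  H_1 = Z^3.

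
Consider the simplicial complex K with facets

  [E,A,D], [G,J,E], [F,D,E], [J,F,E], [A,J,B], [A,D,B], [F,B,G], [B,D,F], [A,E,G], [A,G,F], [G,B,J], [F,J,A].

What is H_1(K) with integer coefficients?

H_1 = Z/2.

We work with the vertex ordering A < B < D < E < F < G < J. The simplices of K, each written with vertices in increasing order, are:

  0-simplices (7): A, B, D, E, F, G, J
  1-simplices (18): AB, AD, AE, AF, AG, AJ, BD, BF, BG, BJ, DE, DF, EF, EG, EJ, FG, FJ, GJ
  2-simplices (12): ABD, ABJ, ADE, AEG, AFG, AFJ, BDF, BFG, BGJ, DEF, EFJ, EGJ

giving chain groups C_0 ≅ Z^7, C_1 ≅ Z^18, C_2 ≅ Z^12.

Boundary ∂_1: C_1 → C_0 sends each edge [p,q] (with p < q) to q − p. For instance
  ∂AG = G − A.
The resulting 7×18 matrix has rank 6, and its Smith normal form has invariant factors (1,1,1,1,1,1).

The boundary map ∂_2: C_2 → C_1 sends each 2-simplex [p,q,r] to [q,r] − [p,r] + [p,q]. For instance
  ∂AFJ = FJ − AJ + AF,
  ∂AEG = EG − AG + AE.
The 18×12 boundary matrix has rank 12 and Smith normal form diag(1,1,1,1,1,1,1,1,1,1,1,2).

Reading off H_k = ker ∂_k / im ∂_{k+1}:

  H_1: rank ker ∂_1 − rank ∂_2 = (18 − 6) − 12 = 0, and ∂_2 has invariant factor 2 > 1, so H_1 ≅ Z/2.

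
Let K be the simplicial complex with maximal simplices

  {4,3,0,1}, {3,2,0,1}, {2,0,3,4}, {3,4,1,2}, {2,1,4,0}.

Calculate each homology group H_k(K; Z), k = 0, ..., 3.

H_0 ≅ Z,  H_1 = 0,  H_2 = 0,  H_3 ≅ Z.

Fix the vertex order 0 < 1 < 2 < 3 < 4 and write every simplex with vertices in increasing order. Then dim K = 3 and the simplices of K are:

  0-simplices (5): [0], [1], [2], [3], [4]
  1-simplices (10): [0,1], [0,2], [0,3], [0,4], [1,2], [1,3], [1,4], [2,3], [2,4], [3,4]
  2-simplices (10): [0,1,2], [0,1,3], [0,1,4], [0,2,3], [0,2,4], [0,3,4], [1,2,3], [1,2,4], [1,3,4], [2,3,4]
  3-simplices (5): [0,1,2,3], [0,1,2,4], [0,1,3,4], [0,2,3,4], [1,2,3,4]

giving chain groups C_0 ≅ Z^5, C_1 ≅ Z^10, C_2 ≅ Z^10, C_3 ≅ Z^5.

∂_1: C_1 → C_0 sends each edge [p,q] (with p < q) to q − p. For instance
  ∂[2,4] = [4] − [2].
The resulting 5×10 matrix has rank 4, and its Smith normal form has invariant factors (1,1,1,1).

Boundary ∂_2: C_2 → C_1 maps a triangle to the signed sum of its edges. For instance
  ∂[0,2,3] = [2,3] − [0,3] + [0,2],
  ∂[0,2,4] = [2,4] − [0,4] + [0,2].
This gives a 10×10 integer matrix of rank 6; reducing to Smith normal form yields diagonal entries (1,1,1,1,1,1).

∂_3: C_3 → C_2 sends each 3-simplex σ to the alternating sum Σ_i (−1)^i (σ with its i-th vertex removed). For instance
  ∂[0,1,3,4] = [1,3,4] − [0,3,4] + [0,1,4] − [0,1,3],
  ∂[0,1,2,4] = [1,2,4] − [0,2,4] + [0,1,4] − [0,1,2].
The resulting 10×5 matrix has rank 4, and its Smith normal form has invariant factors (1,1,1,1).

From H_k ≅ ker(∂_k) / im(∂_{k+1}) we obtain:

  H_0: rank C_0 − rank ∂_1 = 5 − 4 = 1, and the invariant factors of ∂_1 are all 1, so H_0 = Z.
  H_1: rank ker ∂_1 − rank ∂_2 = (10 − 4) − 6 = 0, and the invariant factors of ∂_2 are all 1, so H_1 = 0.
  H_2: rank ker ∂_2 − rank ∂_3 = (10 − 6) − 4 = 0, and the invariant factors of ∂_3 are all 1, so H_2 = 0.
  H_3: rank ker ∂_3 − rank ∂_4 = (5 − 4) − 0 = 1, and there is no ∂_4, so H_3 = Z.

As a check, the Euler characteristic is 5 − 10 + 10 − 5 = 0, which agrees with 1 − 0 + 0 − 1 = 0.
(K is a triangulation of the 3-sphere S^3.)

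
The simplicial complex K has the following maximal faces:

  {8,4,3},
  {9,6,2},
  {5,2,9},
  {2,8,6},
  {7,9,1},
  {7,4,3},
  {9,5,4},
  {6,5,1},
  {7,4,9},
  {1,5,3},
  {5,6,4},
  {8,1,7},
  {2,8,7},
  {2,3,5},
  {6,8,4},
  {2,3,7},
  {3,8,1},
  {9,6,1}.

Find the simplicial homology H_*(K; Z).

Order the vertices as 1 < 2 < 3 < 4 < 5 < 6 < 7 < 8 < 9. Listing each simplex with vertices in this order, K has dimension 2 with simplices:

  0-simplices (9): [1], [2], [3], [4], [5], [6], [7], [8], [9]
  1-simplices (27): (27 of them)
  2-simplices (18): [1,3,5], [1,3,8], [1,5,6], [1,6,9], [1,7,8], [1,7,9], [2,3,5], [2,3,7], [2,5,9], [2,6,8], [2,6,9], [2,7,8], [3,4,7], [3,4,8], [4,5,6], [4,5,9], [4,6,8], [4,7,9]

so the chain groups are C_0 ≅ Z^9, C_1 ≅ Z^27, C_2 ≅ Z^18.

∂_1: C_1 → C_0 is given by ∂[p,q] = [q] − [p]. For instance
  ∂[6,9] = [9] − [6].
As a 9×27 matrix over Z this has rank 8, with invariant factors (1,1,1,1,1,1,1,1).

Boundary ∂_2: C_2 → C_1 acts by ∂[p,q,r] = [q,r] − [p,r] + [p,q]. For instance
  ∂[4,5,9] = [5,9] − [4,9] + [4,5],
  ∂[1,6,9] = [6,9] − [1,9] + [1,6].
The resulting 27×18 matrix has rank 18, and its Smith normal form has invariant factors (1,1,1,1,1,1,1,1,1,1,1,1,1,1,1,1,1,2).

Computing H_k = (kernel of ∂_k) / (image of ∂_{k+1}):

  H_0: rank C_0 − rank ∂_1 = 9 − 8 = 1, and the invariant factors of ∂_1 are all 1, so H_0 = Z.
  H_1: rank ker ∂_1 − rank ∂_2 = (27 − 8) − 18 = 1, and ∂_2 has invariant factor 2 > 1, so H_1 = Z ⊕ Z/2.
  H_2: rank ker ∂_2 − rank ∂_3 = (18 − 18) − 0 = 0, and there is no ∂_3, so H_2 = 0.

As a check, the Euler characteristic is 9 − 27 + 18 = 0, which agrees with 1 − 1 + 0 = 0.
(K is a triangulation of the Klein bottle.)

H_0 ≅ Z,  H_1 ≅ Z ⊕ Z/2,  H_2 = 0.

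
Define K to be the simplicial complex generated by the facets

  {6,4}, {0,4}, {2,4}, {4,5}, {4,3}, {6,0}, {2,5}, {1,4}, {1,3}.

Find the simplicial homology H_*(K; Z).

Take the total order 0 < 1 < 2 < 3 < 4 < 5 < 6 on the vertex set. Then K (dimension 1) consists of the simplices:

  0-simplices (7): [0], [1], [2], [3], [4], [5], [6]
  1-simplices (9): [0,4], [0,6], [1,3], [1,4], [2,4], [2,5], [3,4], [4,5], [4,6]

Hence C_0 ≅ Z^7, C_1 ≅ Z^9.

Boundary ∂_1: C_1 → C_0 sends each edge [p,q] (with p < q) to q − p. For instance
  ∂[1,4] = [4] − [1].
The 7×9 boundary matrix has rank 6 and Smith normal form diag(1,1,1,1,1,1).

Computing H_k = (kernel of ∂_k) / (image of ∂_{k+1}):

  H_0: rank C_0 − rank ∂_1 = 7 − 6 = 1, and the invariant factors of ∂_1 are all 1, so H_0 = Z.
  H_1: rank ker ∂_1 − rank ∂_2 = (9 − 6) − 0 = 3, and there is no ∂_2, so H_1 = Z^3.

As a check, the Euler characteristic is 7 − 9 = -2, which agrees with 1 − 3 = -2.
(K is a triangulation of a wedge of 3 circles.)

H_0 ≅ Z,  H_1 ≅ Z^3.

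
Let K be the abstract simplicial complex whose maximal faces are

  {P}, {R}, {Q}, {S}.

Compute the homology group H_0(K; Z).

H_0 ≅ Z^4.

K has 4 vertices.
rank ∂_0 = 0, rank ∂_1 = 0 ⇒ b_0 = 4 − 0 − 0 = 4. So H_0 ≅ Z^4.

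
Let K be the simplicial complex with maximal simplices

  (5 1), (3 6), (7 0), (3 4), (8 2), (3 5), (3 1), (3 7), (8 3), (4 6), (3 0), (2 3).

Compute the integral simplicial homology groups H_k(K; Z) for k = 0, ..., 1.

We work with the vertex ordering 0 < 1 < 2 < 3 < 4 < 5 < 6 < 7 < 8. The simplices of K, each written with vertices in increasing order, are:

  0-simplices (9): [0], [1], [2], [3], [4], [5], [6], [7], [8]
  1-simplices (12): [0,3], [0,7], [1,3], [1,5], [2,3], [2,8], [3,4], [3,5], [3,6], [3,7], [3,8], [4,6]

giving chain groups C_0 ≅ Z^9, C_1 ≅ Z^12.

Boundary ∂_1: C_1 → C_0 sends each edge [p,q] (with p < q) to q − p. For instance
  ∂[2,8] = [8] − [2].
The 9×12 boundary matrix has rank 8 and Smith normal form diag(1,1,1,1,1,1,1,1).

Now H_k = ker ∂_k / im ∂_{k+1}, so:

  H_0: rank C_0 − rank ∂_1 = 9 − 8 = 1, and the invariant factors of ∂_1 are all 1, so H_0 = Z.
  H_1: rank ker ∂_1 − rank ∂_2 = (12 − 8) − 0 = 4, and there is no ∂_2, so H_1 = Z^4.

H_0 = Z,  H_1 = Z^4.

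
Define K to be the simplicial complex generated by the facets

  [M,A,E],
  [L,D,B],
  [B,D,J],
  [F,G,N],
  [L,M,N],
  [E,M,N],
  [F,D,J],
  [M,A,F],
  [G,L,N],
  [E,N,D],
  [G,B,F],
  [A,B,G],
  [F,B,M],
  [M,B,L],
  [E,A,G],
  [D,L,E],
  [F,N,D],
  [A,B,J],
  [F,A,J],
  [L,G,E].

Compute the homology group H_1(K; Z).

H_1 ≅ Z × Z/2.

We work with the vertex ordering A < B < D < E < F < G < J < L < M < N. The simplices of K, each written with vertices in increasing order, are:

  0-simplices (10): A, B, D, E, F, G, J, L, M, N
  1-simplices (30): AB, AE, AF, AG, AJ, AM, BD, BF, BG, BJ, BL, BM, DE, DF, DJ, DL, DN, EG, EL, EM, EN, FG, FJ, FM, FN, GL, GN, LM, LN, MN
  2-simplices (20): ABG, ABJ, AEG, AEM, AFJ, AFM, BDJ, BDL, BFG, BFM, BLM, DEL, DEN, DFJ, DFN, EGL, EMN, FGN, GLN, LMN

Hence C_0 ≅ Z^10, C_1 ≅ Z^30, C_2 ≅ Z^20.

∂_1: C_1 → C_0 is given by ∂[p,q] = [q] − [p]. For instance
  ∂DL = L − D.
The 10×30 boundary matrix has rank 9 and Smith normal form diag(1,1,1,1,1,1,1,1,1).

The boundary map ∂_2: C_2 → C_1 sends each 2-simplex [p,q,r] to [q,r] − [p,r] + [p,q]. For instance
  ∂LMN = MN − LN + LM,
  ∂GLN = LN − GN + GL.
The 30×20 boundary matrix has rank 20 and Smith normal form diag(1,1,1,1,1,1,1,1,1,1,1,1,1,1,1,1,1,1,1,2).

Reading off H_k = ker ∂_k / im ∂_{k+1}:

  H_1: rank ker ∂_1 − rank ∂_2 = (30 − 9) − 20 = 1, and ∂_2 has invariant factor 2 > 1, so H_1 = Z × Z/2.

(K is a triangulation of the Klein bottle.)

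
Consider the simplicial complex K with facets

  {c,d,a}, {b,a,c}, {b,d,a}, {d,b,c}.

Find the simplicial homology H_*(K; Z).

We work with the vertex ordering a < b < c < d. The simplices of K, each written with vertices in increasing order, are:

  0-simplices (4): a, b, c, d
  1-simplices (6): ab, ac, ad, bc, bd, cd
  2-simplices (4): abc, abd, acd, bcd

Hence C_0 ≅ Z^4, C_1 ≅ Z^6, C_2 ≅ Z^4.

The boundary map ∂_1: C_1 → C_0 maps an edge to its endpoints' difference, ∂[p,q] = q − p.
As a 4×6 matrix over Z this has rank 3, with invariant factors (1,1,1).

∂_2: C_2 → C_1 acts by ∂[p,q,r] = [q,r] − [p,r] + [p,q]. For instance
  ∂abc = bc − ac + ab,
  ∂bcd = cd − bd + bc.
As a 6×4 matrix over Z this has rank 3, with invariant factors (1,1,1).

From H_k ≅ ker(∂_k) / im(∂_{k+1}) we obtain:

  H_0: rank C_0 − rank ∂_1 = 4 − 3 = 1, and the invariant factors of ∂_1 are all 1, so H_0 ≅ Z.
  H_1: rank ker ∂_1 − rank ∂_2 = (6 − 3) − 3 = 0, and the invariant factors of ∂_2 are all 1, so H_1 ≅ 0.
  H_2: rank ker ∂_2 − rank ∂_3 = (4 − 3) − 0 = 1, and there is no ∂_3, so H_2 ≅ Z.

As a check, the Euler characteristic is 4 − 6 + 4 = 2, which agrees with 1 − 0 + 1 = 2.
(K is a triangulation of the 2-sphere S^2.)

H_0 ≅ Z,  H_1 = 0,  H_2 ≅ Z.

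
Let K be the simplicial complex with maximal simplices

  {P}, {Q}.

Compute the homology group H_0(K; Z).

Fix the vertex order P < Q and write every simplex with vertices in increasing order. Then dim K = 0 and the simplices of K are:

  0-simplices (2): P, Q

Hence C_0 ≅ Z^2.

Now H_k = ker ∂_k / im ∂_{k+1}, so:

  H_0: rank C_0 − rank ∂_1 = 2 − 0 = 2, and there is no ∂_1, so H_0 ≅ Z^2.

H_0 ≅ Z^2.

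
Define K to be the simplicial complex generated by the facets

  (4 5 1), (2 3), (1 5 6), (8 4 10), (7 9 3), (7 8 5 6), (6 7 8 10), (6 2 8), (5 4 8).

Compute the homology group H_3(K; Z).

H_3 ≅ 0.

Fix the vertex order 1 < 2 < 3 < 4 < 5 < 6 < 7 < 8 < 9 < 10 and write every simplex with vertices in increasing order. Then dim K = 3 and the simplices of K are:

  0-simplices (10): [1], [2], [3], [4], [5], [6], [7], [8], [9], [10]
  1-simplices (21): [1,4], [1,5], [1,6], [2,3], [2,6], [2,8], [3,7], [3,9], [4,5], [4,8], [4,10], [5,6], [5,7], [5,8], [6,7], [6,8], [6,10], [7,8], [7,9], [7,10], [8,10]
  2-simplices (13): [1,4,5], [1,5,6], [2,6,8], [3,7,9], [4,5,8], [4,8,10], [5,6,7], [5,6,8], [5,7,8], [6,7,8], [6,7,10], [6,8,10], [7,8,10]
  3-simplices (2): [5,6,7,8], [6,7,8,10]

so the chain groups are C_0 ≅ Z^10, C_1 ≅ Z^21, C_2 ≅ Z^13, C_3 ≅ Z^2.

∂_1: C_1 → C_0 sends each edge [p,q] (with p < q) to q − p.
The 10×21 boundary matrix has rank 9 and Smith normal form diag(1,1,1,1,1,1,1,1,1).

∂_2: C_2 → C_1 maps a triangle to the signed sum of its edges. For instance
  ∂[5,6,7] = [6,7] − [5,7] + [5,6],
  ∂[5,7,8] = [7,8] − [5,8] + [5,7].
This gives a 21×13 integer matrix of rank 11; reducing to Smith normal form yields diagonal entries (1,1,1,1,1,1,1,1,1,1,1).

The boundary map ∂_3: C_3 → C_2 sends each 3-simplex σ to the alternating sum Σ_i (−1)^i (σ with its i-th vertex removed). For instance
  ∂[6,7,8,10] = [7,8,10] − [6,8,10] + [6,7,10] − [6,7,8],
  ∂[5,6,7,8] = [6,7,8] − [5,7,8] + [5,6,8] − [5,6,7].
The 13×2 boundary matrix has rank 2 and Smith normal form diag(1,1).

Now H_k = ker ∂_k / im ∂_{k+1}, so:

  H_3: rank ker ∂_3 − rank ∂_4 = (2 − 2) − 0 = 0, and there is no ∂_4, so H_3 = 0.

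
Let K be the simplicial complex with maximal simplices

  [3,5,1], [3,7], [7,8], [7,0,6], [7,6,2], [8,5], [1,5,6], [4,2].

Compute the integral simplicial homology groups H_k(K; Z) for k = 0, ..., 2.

Order the vertices as 0 < 1 < 2 < 3 < 4 < 5 < 6 < 7 < 8. Listing each simplex with vertices in this order, K has dimension 2 with simplices:

  0-simplices (9): [0], [1], [2], [3], [4], [5], [6], [7], [8]
  1-simplices (14): [0,6], [0,7], [1,3], [1,5], [1,6], [2,4], [2,6], [2,7], [3,5], [3,7], [5,6], [5,8], [6,7], [7,8]
  2-simplices (4): [0,6,7], [1,3,5], [1,5,6], [2,6,7]

giving chain groups C_0 ≅ Z^9, C_1 ≅ Z^14, C_2 ≅ Z^4.

∂_1: C_1 → C_0 maps an edge to its endpoints' difference, ∂[p,q] = q − p. For instance
  ∂[0,7] = [7] − [0].
As a 9×14 matrix over Z this has rank 8, with invariant factors (1,1,1,1,1,1,1,1).

Boundary ∂_2: C_2 → C_1 sends each 2-simplex [p,q,r] to [q,r] − [p,r] + [p,q]. For instance
  ∂[0,6,7] = [6,7] − [0,7] + [0,6],
  ∂[1,3,5] = [3,5] − [1,5] + [1,3].
As a 14×4 matrix over Z this has rank 4, with invariant factors (1,1,1,1).

Now H_k = ker ∂_k / im ∂_{k+1}, so:

  H_0: rank C_0 − rank ∂_1 = 9 − 8 = 1, and the invariant factors of ∂_1 are all 1, so H_0 ≅ Z.
  H_1: rank ker ∂_1 − rank ∂_2 = (14 − 8) − 4 = 2, and the invariant factors of ∂_2 are all 1, so H_1 ≅ Z^2.
  H_2: rank ker ∂_2 − rank ∂_3 = (4 − 4) − 0 = 0, and there is no ∂_3, so H_2 ≅ 0.

H_0 = Z,  H_1 = Z^2,  H_2 = 0.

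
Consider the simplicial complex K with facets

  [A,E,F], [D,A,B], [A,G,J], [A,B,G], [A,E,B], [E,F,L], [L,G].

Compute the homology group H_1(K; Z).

H_1 = Z.

K has 8 vertices, 14 edges, 6 triangles.
rank ∂_1 = 7, rank ∂_2 = 6 ⇒ b_1 = 14 − 7 − 6 = 1; all invariant factors of ∂_2 are 1 so no torsion. So H_1 ≅ Z.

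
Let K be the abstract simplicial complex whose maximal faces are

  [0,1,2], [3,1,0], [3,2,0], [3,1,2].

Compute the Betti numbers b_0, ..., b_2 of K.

K has 4 vertices, 6 edges, 4 triangles.
rank ∂_0 = 0, rank ∂_1 = 3 ⇒ b_0 = 4 − 0 − 3 = 1; all invariant factors of ∂_1 are 1 so no torsion. So H_0 = Z.
rank ∂_1 = 3, rank ∂_2 = 3 ⇒ b_1 = 6 − 3 − 3 = 0; all invariant factors of ∂_2 are 1 so no torsion. So H_1 = 0.
rank ∂_2 = 3, rank ∂_3 = 0 ⇒ b_2 = 4 − 3 − 0 = 1. So H_2 = Z.

b_0 = 1, b_1 = 0, b_2 = 1.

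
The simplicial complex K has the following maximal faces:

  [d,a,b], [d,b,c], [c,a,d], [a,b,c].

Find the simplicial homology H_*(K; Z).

H_0 = Z,  H_1 = 0,  H_2 = Z.

Order the vertices as a < b < c < d. Listing each simplex with vertices in this order, K has dimension 2 with simplices:

  0-simplices (4): a, b, c, d
  1-simplices (6): ab, ac, ad, bc, bd, cd
  2-simplices (4): abc, abd, acd, bcd

giving chain groups C_0 ≅ Z^4, C_1 ≅ Z^6, C_2 ≅ Z^4.

∂_1: C_1 → C_0 is given by ∂[p,q] = [q] − [p]. For instance
  ∂bc = c − b.
This gives a 4×6 integer matrix of rank 3; reducing to Smith normal form yields diagonal entries (1,1,1).

∂_2: C_2 → C_1 acts by ∂[p,q,r] = [q,r] − [p,r] + [p,q]. For instance
  ∂abd = bd − ad + ab,
  ∂bcd = cd − bd + bc.
The resulting 6×4 matrix has rank 3, and its Smith normal form has invariant factors (1,1,1).

Now H_k = ker ∂_k / im ∂_{k+1}, so:

  H_0: rank C_0 − rank ∂_1 = 4 − 3 = 1, and the invariant factors of ∂_1 are all 1, so H_0 = Z.
  H_1: rank ker ∂_1 − rank ∂_2 = (6 − 3) − 3 = 0, and the invariant factors of ∂_2 are all 1, so H_1 = 0.
  H_2: rank ker ∂_2 − rank ∂_3 = (4 − 3) − 0 = 1, and there is no ∂_3, so H_2 = Z.

(K is a triangulation of the 2-sphere S^2.)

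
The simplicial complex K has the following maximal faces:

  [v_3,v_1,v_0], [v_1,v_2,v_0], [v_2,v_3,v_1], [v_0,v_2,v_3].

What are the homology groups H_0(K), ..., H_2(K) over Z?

Take the total order v_0 < v_1 < v_2 < v_3 on the vertex set. Then K (dimension 2) consists of the simplices:

  0-simplices (4): [v_0], [v_1], [v_2], [v_3]
  1-simplices (6): [v_0,v_1], [v_0,v_2], [v_0,v_3], [v_1,v_2], [v_1,v_3], [v_2,v_3]
  2-simplices (4): [v_0,v_1,v_2], [v_0,v_1,v_3], [v_0,v_2,v_3], [v_1,v_2,v_3]

Hence C_0 ≅ Z^4, C_1 ≅ Z^6, C_2 ≅ Z^4.

The boundary map ∂_1: C_1 → C_0 is given by ∂[p,q] = [q] − [p].
As a 4×6 matrix over Z this has rank 3, with invariant factors (1,1,1).

The boundary map ∂_2: C_2 → C_1 sends each 2-simplex [p,q,r] to [q,r] − [p,r] + [p,q]. For instance
  ∂[v_1,v_2,v_3] = [v_2,v_3] − [v_1,v_3] + [v_1,v_2],
  ∂[v_0,v_1,v_2] = [v_1,v_2] − [v_0,v_2] + [v_0,v_1].
This gives a 6×4 integer matrix of rank 3; reducing to Smith normal form yields diagonal entries (1,1,1).

Reading off H_k = ker ∂_k / im ∂_{k+1}:

  H_0: rank C_0 − rank ∂_1 = 4 − 3 = 1, and the invariant factors of ∂_1 are all 1, so H_0 ≅ Z.
  H_1: rank ker ∂_1 − rank ∂_2 = (6 − 3) − 3 = 0, and the invariant factors of ∂_2 are all 1, so H_1 ≅ 0.
  H_2: rank ker ∂_2 − rank ∂_3 = (4 − 3) − 0 = 1, and there is no ∂_3, so H_2 ≅ Z.

As a check, the Euler characteristic is 4 − 6 + 4 = 2, which agrees with 1 − 0 + 1 = 2.

H_0 ≅ Z,  H_1 = 0,  H_2 ≅ Z.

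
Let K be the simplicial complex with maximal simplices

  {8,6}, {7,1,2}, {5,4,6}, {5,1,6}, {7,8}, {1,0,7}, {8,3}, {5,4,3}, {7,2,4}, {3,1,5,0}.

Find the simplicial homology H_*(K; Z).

K has 9 vertices, 20 edges, 10 triangles, 1 3-simplex.
rank ∂_0 = 0, rank ∂_1 = 8 ⇒ b_0 = 9 − 0 − 8 = 1; all invariant factors of ∂_1 are 1 so no torsion. So H_0 = Z.
rank ∂_1 = 8, rank ∂_2 = 9 ⇒ b_1 = 20 − 8 − 9 = 3; all invariant factors of ∂_2 are 1 so no torsion. So H_1 = Z^3.
rank ∂_2 = 9, rank ∂_3 = 1 ⇒ b_2 = 10 − 9 − 1 = 0; all invariant factors of ∂_3 are 1 so no torsion. So H_2 = 0.
rank ∂_3 = 1, rank ∂_4 = 0 ⇒ b_3 = 1 − 1 − 0 = 0. So H_3 = 0.

H_0 = Z,  H_1 = Z^3,  H_2 = 0,  H_3 = 0.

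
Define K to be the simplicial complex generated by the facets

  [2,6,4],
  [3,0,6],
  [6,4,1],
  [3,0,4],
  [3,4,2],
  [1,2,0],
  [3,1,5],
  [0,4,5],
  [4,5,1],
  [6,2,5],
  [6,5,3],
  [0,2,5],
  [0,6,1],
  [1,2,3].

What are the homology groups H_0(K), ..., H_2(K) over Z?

We work with the vertex ordering 0 < 1 < 2 < 3 < 4 < 5 < 6. The simplices of K, each written with vertices in increasing order, are:

  0-simplices (7): [0], [1], [2], [3], [4], [5], [6]
  1-simplices (21): [0,1], [0,2], [0,3], [0,4], [0,5], [0,6], [1,2], [1,3], [1,4], [1,5], [1,6], [2,3], [2,4], [2,5], [2,6], [3,4], [3,5], [3,6], [4,5], [4,6], [5,6]
  2-simplices (14): [0,1,2], [0,1,6], [0,2,5], [0,3,4], [0,3,6], [0,4,5], [1,2,3], [1,3,5], [1,4,5], [1,4,6], [2,3,4], [2,4,6], [2,5,6], [3,5,6]

so the chain groups are C_0 ≅ Z^7, C_1 ≅ Z^21, C_2 ≅ Z^14.

∂_1: C_1 → C_0 sends each edge [p,q] (with p < q) to q − p.
As a 7×21 matrix over Z this has rank 6, with invariant factors (1,1,1,1,1,1).

∂_2: C_2 → C_1 maps a triangle to the signed sum of its edges. For instance
  ∂[0,4,5] = [4,5] − [0,5] + [0,4],
  ∂[1,2,3] = [2,3] − [1,3] + [1,2].
This gives a 21×14 integer matrix of rank 13; reducing to Smith normal form yields diagonal entries (1,1,1,1,1,1,1,1,1,1,1,1,1).

From H_k ≅ ker(∂_k) / im(∂_{k+1}) we obtain:

  H_0: rank C_0 − rank ∂_1 = 7 − 6 = 1, and the invariant factors of ∂_1 are all 1, so H_0 ≅ Z.
  H_1: rank ker ∂_1 − rank ∂_2 = (21 − 6) − 13 = 2, and the invariant factors of ∂_2 are all 1, so H_1 ≅ Z^2.
  H_2: rank ker ∂_2 − rank ∂_3 = (14 − 13) − 0 = 1, and there is no ∂_3, so H_2 ≅ Z.

H_0 = Z,  H_1 = Z^2,  H_2 = Z.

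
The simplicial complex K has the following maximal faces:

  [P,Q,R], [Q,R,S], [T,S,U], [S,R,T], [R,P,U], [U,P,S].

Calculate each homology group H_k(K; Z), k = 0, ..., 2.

H_0 = Z,  H_1 = Z,  H_2 = 0.

We work with the vertex ordering P < Q < R < S < T < U. The simplices of K, each written with vertices in increasing order, are:

  0-simplices (6): P, Q, R, S, T, U
  1-simplices (12): PQ, PR, PS, PU, QR, QS, RS, RT, RU, ST, SU, TU
  2-simplices (6): PQR, PRU, PSU, QRS, RST, STU

Hence C_0 ≅ Z^6, C_1 ≅ Z^12, C_2 ≅ Z^6.

The boundary map ∂_1: C_1 → C_0 sends each edge [p,q] (with p < q) to q − p.
As a 6×12 matrix over Z this has rank 5, with invariant factors (1,1,1,1,1).

The boundary map ∂_2: C_2 → C_1 sends each 2-simplex [p,q,r] to [q,r] − [p,r] + [p,q]. For instance
  ∂RST = ST − RT + RS,
  ∂QRS = RS − QS + QR.
The resulting 12×6 matrix has rank 6, and its Smith normal form has invariant factors (1,1,1,1,1,1).

From H_k ≅ ker(∂_k) / im(∂_{k+1}) we obtain:

  H_0: rank C_0 − rank ∂_1 = 6 − 5 = 1, and the invariant factors of ∂_1 are all 1, so H_0 ≅ Z.
  H_1: rank ker ∂_1 − rank ∂_2 = (12 − 5) − 6 = 1, and the invariant factors of ∂_2 are all 1, so H_1 ≅ Z.
  H_2: rank ker ∂_2 − rank ∂_3 = (6 − 6) − 0 = 0, and there is no ∂_3, so H_2 ≅ 0.

As a check, the Euler characteristic is 6 − 12 + 6 = 0, which agrees with 1 − 1 + 0 = 0.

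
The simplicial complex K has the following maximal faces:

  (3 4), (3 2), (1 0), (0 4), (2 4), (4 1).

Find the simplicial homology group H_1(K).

H_1 = Z^2.

Take the total order 0 < 1 < 2 < 3 < 4 on the vertex set. Then K (dimension 1) consists of the simplices:

  0-simplices (5): [0], [1], [2], [3], [4]
  1-simplices (6): [0,1], [0,4], [1,4], [2,3], [2,4], [3,4]

Hence C_0 ≅ Z^5, C_1 ≅ Z^6.

Boundary ∂_1: C_1 → C_0 is given by ∂[p,q] = [q] − [p]. For instance
  ∂[1,4] = [4] − [1].
The resulting 5×6 matrix has rank 4, and its Smith normal form has invariant factors (1,1,1,1).

Reading off H_k = ker ∂_k / im ∂_{k+1}:

  H_1: rank ker ∂_1 − rank ∂_2 = (6 − 4) − 0 = 2, and there is no ∂_2, so H_1 ≅ Z^2.

(K is a triangulation of a wedge of 2 circles.)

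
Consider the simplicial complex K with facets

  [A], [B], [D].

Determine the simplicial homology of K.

H_0 = Z^3.

Order the vertices as A < B < D. Listing each simplex with vertices in this order, K has dimension 0 with simplices:

  0-simplices (3): A, B, D

giving chain groups C_0 ≅ Z^3.

Reading off H_k = ker ∂_k / im ∂_{k+1}:

  H_0: rank C_0 − rank ∂_1 = 3 − 0 = 3, and there is no ∂_1, so H_0 ≅ Z^3.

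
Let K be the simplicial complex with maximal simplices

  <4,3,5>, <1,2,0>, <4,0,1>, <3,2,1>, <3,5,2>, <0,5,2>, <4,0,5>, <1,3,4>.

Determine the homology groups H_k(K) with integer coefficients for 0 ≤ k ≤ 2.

Take the total order 0 < 1 < 2 < 3 < 4 < 5 on the vertex set. Then K (dimension 2) consists of the simplices:

  0-simplices (6): [0], [1], [2], [3], [4], [5]
  1-simplices (12): [0,1], [0,2], [0,4], [0,5], [1,2], [1,3], [1,4], [2,3], [2,5], [3,4], [3,5], [4,5]
  2-simplices (8): [0,1,2], [0,1,4], [0,2,5], [0,4,5], [1,2,3], [1,3,4], [2,3,5], [3,4,5]

so the chain groups are C_0 ≅ Z^6, C_1 ≅ Z^12, C_2 ≅ Z^8.

Boundary ∂_1: C_1 → C_0 is given by ∂[p,q] = [q] − [p]. For instance
  ∂[2,5] = [5] − [2].
This gives a 6×12 integer matrix of rank 5; reducing to Smith normal form yields diagonal entries (1,1,1,1,1).

∂_2: C_2 → C_1 sends each 2-simplex [p,q,r] to [q,r] − [p,r] + [p,q]. For instance
  ∂[0,4,5] = [4,5] − [0,5] + [0,4],
  ∂[0,2,5] = [2,5] − [0,5] + [0,2].
The resulting 12×8 matrix has rank 7, and its Smith normal form has invariant factors (1,1,1,1,1,1,1).

Computing H_k = (kernel of ∂_k) / (image of ∂_{k+1}):

  H_0: rank C_0 − rank ∂_1 = 6 − 5 = 1, and the invariant factors of ∂_1 are all 1, so H_0 = Z.
  H_1: rank ker ∂_1 − rank ∂_2 = (12 − 5) − 7 = 0, and the invariant factors of ∂_2 are all 1, so H_1 = 0.
  H_2: rank ker ∂_2 − rank ∂_3 = (8 − 7) − 0 = 1, and there is no ∂_3, so H_2 = Z.

As a check, the Euler characteristic is 6 − 12 + 8 = 2, which agrees with 1 − 0 + 1 = 2.
(K is a triangulation of the 2-sphere S^2.)

H_0 = Z,  H_1 = 0,  H_2 = Z.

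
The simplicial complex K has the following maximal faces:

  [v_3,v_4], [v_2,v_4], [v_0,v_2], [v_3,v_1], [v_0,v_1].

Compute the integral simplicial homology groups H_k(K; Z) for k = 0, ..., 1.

H_0 ≅ Z,  H_1 ≅ Z.

K has 5 vertices, 5 edges.
rank ∂_0 = 0, rank ∂_1 = 4 ⇒ b_0 = 5 − 0 − 4 = 1; all invariant factors of ∂_1 are 1 so no torsion. So H_0 = Z.
rank ∂_1 = 4, rank ∂_2 = 0 ⇒ b_1 = 5 − 4 − 0 = 1. So H_1 = Z.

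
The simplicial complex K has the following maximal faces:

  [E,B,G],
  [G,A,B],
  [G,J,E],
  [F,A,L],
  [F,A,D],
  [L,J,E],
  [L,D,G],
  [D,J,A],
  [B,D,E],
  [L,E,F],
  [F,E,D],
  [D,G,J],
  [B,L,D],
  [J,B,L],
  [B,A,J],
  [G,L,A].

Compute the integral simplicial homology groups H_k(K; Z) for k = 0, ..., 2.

K has 8 vertices, 24 edges, 16 triangles.
rank ∂_0 = 0, rank ∂_1 = 7 ⇒ b_0 = 8 − 0 − 7 = 1; all invariant factors of ∂_1 are 1 so no torsion. So H_0 ≅ Z.
rank ∂_1 = 7, rank ∂_2 = 15 ⇒ b_1 = 24 − 7 − 15 = 2; all invariant factors of ∂_2 are 1 so no torsion. So H_1 ≅ Z^2.
rank ∂_2 = 15, rank ∂_3 = 0 ⇒ b_2 = 16 − 15 − 0 = 1. So H_2 ≅ Z.

H_0 ≅ Z,  H_1 ≅ Z^2,  H_2 ≅ Z.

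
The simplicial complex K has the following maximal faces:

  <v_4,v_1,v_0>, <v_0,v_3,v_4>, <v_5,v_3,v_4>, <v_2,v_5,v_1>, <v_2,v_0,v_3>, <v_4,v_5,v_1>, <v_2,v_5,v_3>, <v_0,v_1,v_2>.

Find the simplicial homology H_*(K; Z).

H_0 = Z,  H_1 = 0,  H_2 = Z.

Take the total order v_0 < v_1 < v_2 < v_3 < v_4 < v_5 on the vertex set. Then K (dimension 2) consists of the simplices:

  0-simplices (6): [v_0], [v_1], [v_2], [v_3], [v_4], [v_5]
  1-simplices (12): [v_0,v_1], [v_0,v_2], [v_0,v_3], [v_0,v_4], [v_1,v_2], [v_1,v_4], [v_1,v_5], [v_2,v_3], [v_2,v_5], [v_3,v_4], [v_3,v_5], [v_4,v_5]
  2-simplices (8): [v_0,v_1,v_2], [v_0,v_1,v_4], [v_0,v_2,v_3], [v_0,v_3,v_4], [v_1,v_2,v_5], [v_1,v_4,v_5], [v_2,v_3,v_5], [v_3,v_4,v_5]

Hence C_0 ≅ Z^6, C_1 ≅ Z^12, C_2 ≅ Z^8.

The boundary map ∂_1: C_1 → C_0 maps an edge to its endpoints' difference, ∂[p,q] = q − p. For instance
  ∂[v_0,v_4] = [v_4] − [v_0].
This gives a 6×12 integer matrix of rank 5; reducing to Smith normal form yields diagonal entries (1,1,1,1,1).

Boundary ∂_2: C_2 → C_1 sends each 2-simplex [p,q,r] to [q,r] − [p,r] + [p,q]. For instance
  ∂[v_2,v_3,v_5] = [v_3,v_5] − [v_2,v_5] + [v_2,v_3],
  ∂[v_0,v_1,v_2] = [v_1,v_2] − [v_0,v_2] + [v_0,v_1].
As a 12×8 matrix over Z this has rank 7, with invariant factors (1,1,1,1,1,1,1).

From H_k ≅ ker(∂_k) / im(∂_{k+1}) we obtain:

  H_0: rank C_0 − rank ∂_1 = 6 − 5 = 1, and the invariant factors of ∂_1 are all 1, so H_0 = Z.
  H_1: rank ker ∂_1 − rank ∂_2 = (12 − 5) − 7 = 0, and the invariant factors of ∂_2 are all 1, so H_1 = 0.
  H_2: rank ker ∂_2 − rank ∂_3 = (8 − 7) − 0 = 1, and there is no ∂_3, so H_2 = Z.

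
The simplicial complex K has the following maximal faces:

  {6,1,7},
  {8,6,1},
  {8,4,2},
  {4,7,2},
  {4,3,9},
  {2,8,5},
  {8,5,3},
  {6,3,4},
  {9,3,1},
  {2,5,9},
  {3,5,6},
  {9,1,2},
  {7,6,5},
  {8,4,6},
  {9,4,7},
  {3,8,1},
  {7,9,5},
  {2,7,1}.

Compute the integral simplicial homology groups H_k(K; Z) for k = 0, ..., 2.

H_0 = Z,  H_1 = Z ⊕ Z/2,  H_2 = 0.

Take the total order 1 < 2 < 3 < 4 < 5 < 6 < 7 < 8 < 9 on the vertex set. Then K (dimension 2) consists of the simplices:

  0-simplices (9): [1], [2], [3], [4], [5], [6], [7], [8], [9]
  1-simplices (27): (27 of them)
  2-simplices (18): [1,2,7], [1,2,9], [1,3,8], [1,3,9], [1,6,7], [1,6,8], [2,4,7], [2,4,8], [2,5,8], [2,5,9], [3,4,6], [3,4,9], [3,5,6], [3,5,8], [4,6,8], [4,7,9], [5,6,7], [5,7,9]

Hence C_0 ≅ Z^9, C_1 ≅ Z^27, C_2 ≅ Z^18.

∂_1: C_1 → C_0 sends each edge [p,q] (with p < q) to q − p.
As a 9×27 matrix over Z this has rank 8, with invariant factors (1,1,1,1,1,1,1,1).

∂_2: C_2 → C_1 sends each 2-simplex [p,q,r] to [q,r] − [p,r] + [p,q]. For instance
  ∂[5,7,9] = [7,9] − [5,9] + [5,7],
  ∂[1,6,7] = [6,7] − [1,7] + [1,6].
This gives a 27×18 integer matrix of rank 18; reducing to Smith normal form yields diagonal entries (1,1,1,1,1,1,1,1,1,1,1,1,1,1,1,1,1,2).

From H_k ≅ ker(∂_k) / im(∂_{k+1}) we obtain:

  H_0: rank C_0 − rank ∂_1 = 9 − 8 = 1, and the invariant factors of ∂_1 are all 1, so H_0 ≅ Z.
  H_1: rank ker ∂_1 − rank ∂_2 = (27 − 8) − 18 = 1, and ∂_2 has invariant factor 2 > 1, so H_1 ≅ Z ⊕ Z/2.
  H_2: rank ker ∂_2 − rank ∂_3 = (18 − 18) − 0 = 0, and there is no ∂_3, so H_2 ≅ 0.

As a check, the Euler characteristic is 9 − 27 + 18 = 0, which agrees with 1 − 1 + 0 = 0.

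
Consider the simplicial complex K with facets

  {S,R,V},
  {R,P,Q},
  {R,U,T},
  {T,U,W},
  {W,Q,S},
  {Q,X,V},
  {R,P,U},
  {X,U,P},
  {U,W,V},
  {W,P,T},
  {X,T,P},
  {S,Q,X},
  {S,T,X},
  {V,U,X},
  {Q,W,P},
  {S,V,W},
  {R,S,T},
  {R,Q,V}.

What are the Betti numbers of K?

Order the vertices as P < Q < R < S < T < U < V < W < X. Listing each simplex with vertices in this order, K has dimension 2 with simplices:

  0-simplices (9): P, Q, R, S, T, U, V, W, X
  1-simplices (27): PQ, PR, PT, PU, PW, PX, QR, QS, QV, QW, QX, RS, RT, RU, RV, ST, SV, SW, SX, TU, TW, TX, UV, UW, UX, VW, VX
  2-simplices (18): PQR, PQW, PRU, PTW, PTX, PUX, QRV, QSW, QSX, QVX, RST, RSV, RTU, STX, SVW, TUW, UVW, UVX

giving chain groups C_0 ≅ Z^9, C_1 ≅ Z^27, C_2 ≅ Z^18.

The boundary map ∂_1: C_1 → C_0 maps an edge to its endpoints' difference, ∂[p,q] = q − p. For instance
  ∂PT = T − P.
This gives a 9×27 integer matrix of rank 8; reducing to Smith normal form yields diagonal entries (1,1,1,1,1,1,1,1).

Boundary ∂_2: C_2 → C_1 maps a triangle to the signed sum of its edges. For instance
  ∂TUW = UW − TW + TU,
  ∂STX = TX − SX + ST.
This gives a 27×18 integer matrix of rank 18; reducing to Smith normal form yields diagonal entries (1,1,1,1,1,1,1,1,1,1,1,1,1,1,1,1,1,2).

Now H_k = ker ∂_k / im ∂_{k+1}, so:

  H_0: rank C_0 − rank ∂_1 = 9 − 8 = 1, and the invariant factors of ∂_1 are all 1, so H_0 = Z.
  H_1: rank ker ∂_1 − rank ∂_2 = (27 − 8) − 18 = 1, and ∂_2 has invariant factor 2 > 1, so H_1 = Z ⊕ Z/2Z.
  H_2: rank ker ∂_2 − rank ∂_3 = (18 − 18) − 0 = 0, and there is no ∂_3, so H_2 = 0.

Hence the Betti numbers are b_0 = 1, b_1 = 1, b_2 = 0.

b_0 = 1, b_1 = 1, b_2 = 0.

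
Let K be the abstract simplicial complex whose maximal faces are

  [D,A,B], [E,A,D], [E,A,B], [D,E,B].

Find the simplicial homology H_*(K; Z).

K has 4 vertices, 6 edges, 4 triangles.
rank ∂_0 = 0, rank ∂_1 = 3 ⇒ b_0 = 4 − 0 − 3 = 1; all invariant factors of ∂_1 are 1 so no torsion. So H_0 ≅ Z.
rank ∂_1 = 3, rank ∂_2 = 3 ⇒ b_1 = 6 − 3 − 3 = 0; all invariant factors of ∂_2 are 1 so no torsion. So H_1 ≅ 0.
rank ∂_2 = 3, rank ∂_3 = 0 ⇒ b_2 = 4 − 3 − 0 = 1. So H_2 ≅ Z.

H_0 = Z,  H_1 = 0,  H_2 = Z.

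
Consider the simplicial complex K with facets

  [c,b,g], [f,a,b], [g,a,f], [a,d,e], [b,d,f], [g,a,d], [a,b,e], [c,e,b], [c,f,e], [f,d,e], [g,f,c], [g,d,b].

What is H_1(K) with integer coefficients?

Order the vertices as a < b < c < d < e < f < g. Listing each simplex with vertices in this order, K has dimension 2 with simplices:

  0-simplices (7): a, b, c, d, e, f, g
  1-simplices (18): ab, ad, ae, af, ag, bc, bd, be, bf, bg, ce, cf, cg, de, df, dg, ef, fg
  2-simplices (12): abe, abf, ade, adg, afg, bce, bcg, bdf, bdg, cef, cfg, def

Hence C_0 ≅ Z^7, C_1 ≅ Z^18, C_2 ≅ Z^12.

∂_1: C_1 → C_0 sends each edge [p,q] (with p < q) to q − p.
The 7×18 boundary matrix has rank 6 and Smith normal form diag(1,1,1,1,1,1).

Boundary ∂_2: C_2 → C_1 maps a triangle to the signed sum of its edges. For instance
  ∂abe = be − ae + ab,
  ∂bcg = cg − bg + bc.
The 18×12 boundary matrix has rank 12 and Smith normal form diag(1,1,1,1,1,1,1,1,1,1,1,2).

Now H_k = ker ∂_k / im ∂_{k+1}, so:

  H_1: rank ker ∂_1 − rank ∂_2 = (18 − 6) − 12 = 0, and ∂_2 has invariant factor 2 > 1, so H_1 ≅ Z/2Z.

(K is a triangulation of the real projective plane RP^2.)

H_1 ≅ Z/2Z.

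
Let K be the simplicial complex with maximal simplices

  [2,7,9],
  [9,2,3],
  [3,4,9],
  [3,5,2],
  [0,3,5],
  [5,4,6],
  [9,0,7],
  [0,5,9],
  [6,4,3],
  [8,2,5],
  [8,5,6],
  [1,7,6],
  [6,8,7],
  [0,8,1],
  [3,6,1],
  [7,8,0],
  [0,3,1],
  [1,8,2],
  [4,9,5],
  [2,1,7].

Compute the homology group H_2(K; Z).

K has 10 vertices, 30 edges, 20 triangles.
rank ∂_2 = 20, rank ∂_3 = 0 ⇒ b_2 = 20 − 20 − 0 = 0. So H_2 = 0.

H_2 ≅ 0.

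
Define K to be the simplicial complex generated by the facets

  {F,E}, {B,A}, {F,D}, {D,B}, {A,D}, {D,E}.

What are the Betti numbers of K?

K has 5 vertices, 6 edges.
rank ∂_0 = 0, rank ∂_1 = 4 ⇒ b_0 = 5 − 0 − 4 = 1; all invariant factors of ∂_1 are 1 so no torsion. So H_0 = Z.
rank ∂_1 = 4, rank ∂_2 = 0 ⇒ b_1 = 6 − 4 − 0 = 2. So H_1 = Z^2.

b_0 = 1, b_1 = 2.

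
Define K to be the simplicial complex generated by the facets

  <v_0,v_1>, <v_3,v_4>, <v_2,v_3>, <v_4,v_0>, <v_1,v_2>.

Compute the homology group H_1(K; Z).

Order the vertices as v_0 < v_1 < v_2 < v_3 < v_4. Listing each simplex with vertices in this order, K has dimension 1 with simplices:

  0-simplices (5): [v_0], [v_1], [v_2], [v_3], [v_4]
  1-simplices (5): [v_0,v_1], [v_0,v_4], [v_1,v_2], [v_2,v_3], [v_3,v_4]

Hence C_0 ≅ Z^5, C_1 ≅ Z^5.

∂_1: C_1 → C_0 maps an edge to its endpoints' difference, ∂[p,q] = q − p.
The resulting 5×5 matrix has rank 4, and its Smith normal form has invariant factors (1,1,1,1).

Now H_k = ker ∂_k / im ∂_{k+1}, so:

  H_1: rank ker ∂_1 − rank ∂_2 = (5 − 4) − 0 = 1, and there is no ∂_2, so H_1 ≅ Z.

H_1 = Z.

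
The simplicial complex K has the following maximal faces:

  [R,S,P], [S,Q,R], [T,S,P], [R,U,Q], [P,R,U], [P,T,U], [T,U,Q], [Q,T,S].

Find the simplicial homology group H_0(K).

H_0 = Z.

K has 6 vertices, 12 edges, 8 triangles.
rank ∂_0 = 0, rank ∂_1 = 5 ⇒ b_0 = 6 − 0 − 5 = 1; all invariant factors of ∂_1 are 1 so no torsion. So H_0 = Z.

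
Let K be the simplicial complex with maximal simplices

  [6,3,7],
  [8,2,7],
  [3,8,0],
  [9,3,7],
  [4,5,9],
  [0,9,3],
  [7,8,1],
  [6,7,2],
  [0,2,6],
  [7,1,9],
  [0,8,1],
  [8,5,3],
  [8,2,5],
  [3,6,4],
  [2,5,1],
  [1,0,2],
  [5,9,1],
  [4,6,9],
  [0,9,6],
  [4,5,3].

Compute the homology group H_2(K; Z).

Take the total order 0 < 1 < 2 < 3 < 4 < 5 < 6 < 7 < 8 < 9 on the vertex set. Then K (dimension 2) consists of the simplices:

  0-simplices (10): [0], [1], [2], [3], [4], [5], [6], [7], [8], [9]
  1-simplices (30): (30 of them)
  2-simplices (20): (20 of them)

Hence C_0 ≅ Z^10, C_1 ≅ Z^30, C_2 ≅ Z^20.

∂_1: C_1 → C_0 is given by ∂[p,q] = [q] − [p]. For instance
  ∂[3,7] = [7] − [3].
As a 10×30 matrix over Z this has rank 9, with invariant factors (1,1,1,1,1,1,1,1,1).

Boundary ∂_2: C_2 → C_1 acts by ∂[p,q,r] = [q,r] − [p,r] + [p,q]. For instance
  ∂[2,5,8] = [5,8] − [2,8] + [2,5],
  ∂[3,6,7] = [6,7] − [3,7] + [3,6].
The 30×20 boundary matrix has rank 20 and Smith normal form diag(1,1,1,1,1,1,1,1,1,1,1,1,1,1,1,1,1,1,1,2).

Now H_k = ker ∂_k / im ∂_{k+1}, so:

  H_2: rank ker ∂_2 − rank ∂_3 = (20 − 20) − 0 = 0, and there is no ∂_3, so H_2 ≅ 0.

(K is a triangulation of the Klein bottle.)

H_2 ≅ 0.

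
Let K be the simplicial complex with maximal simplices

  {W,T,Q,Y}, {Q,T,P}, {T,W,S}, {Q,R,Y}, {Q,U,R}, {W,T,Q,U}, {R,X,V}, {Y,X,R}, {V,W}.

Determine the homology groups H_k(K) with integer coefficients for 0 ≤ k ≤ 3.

H_0 ≅ Z,  H_1 ≅ Z,  H_2 = 0,  H_3 = 0.

Fix the vertex order P < Q < R < S < T < U < V < W < X < Y and write every simplex with vertices in increasing order. Then dim K = 3 and the simplices of K are:

  0-simplices (10): P, Q, R, S, T, U, V, W, X, Y
  1-simplices (21): PQ, PT, QR, QT, QU, QW, QY, RU, RV, RX, RY, ST, SW, TU, TW, TY, UW, VW, VX, WY, XY
  2-simplices (13): PQT, QRU, QRY, QTU, QTW, QTY, QUW, QWY, RVX, RXY, STW, TUW, TWY
  3-simplices (2): QTUW, QTWY

so the chain groups are C_0 ≅ Z^10, C_1 ≅ Z^21, C_2 ≅ Z^13, C_3 ≅ Z^2.

The boundary map ∂_1: C_1 → C_0 maps an edge to its endpoints' difference, ∂[p,q] = q − p. For instance
  ∂PQ = Q − P.
The 10×21 boundary matrix has rank 9 and Smith normal form diag(1,1,1,1,1,1,1,1,1).

∂_2: C_2 → C_1 acts by ∂[p,q,r] = [q,r] − [p,r] + [p,q]. For instance
  ∂QTW = TW − QW + QT,
  ∂QTY = TY − QY + QT.
The 21×13 boundary matrix has rank 11 and Smith normal form diag(1,1,1,1,1,1,1,1,1,1,1).

The boundary map ∂_3: C_3 → C_2 sends each 3-simplex σ to the alternating sum Σ_i (−1)^i (σ with its i-th vertex removed). For instance
  ∂QTWY = TWY − QWY + QTY − QTW,
  ∂QTUW = TUW − QUW + QTW − QTU.
The 13×2 boundary matrix has rank 2 and Smith normal form diag(1,1).

Reading off H_k = ker ∂_k / im ∂_{k+1}:

  H_0: rank C_0 − rank ∂_1 = 10 − 9 = 1, and the invariant factors of ∂_1 are all 1, so H_0 ≅ Z.
  H_1: rank ker ∂_1 − rank ∂_2 = (21 − 9) − 11 = 1, and the invariant factors of ∂_2 are all 1, so H_1 ≅ Z.
  H_2: rank ker ∂_2 − rank ∂_3 = (13 − 11) − 2 = 0, and the invariant factors of ∂_3 are all 1, so H_2 ≅ 0.
  H_3: rank ker ∂_3 − rank ∂_4 = (2 − 2) − 0 = 0, and there is no ∂_4, so H_3 ≅ 0.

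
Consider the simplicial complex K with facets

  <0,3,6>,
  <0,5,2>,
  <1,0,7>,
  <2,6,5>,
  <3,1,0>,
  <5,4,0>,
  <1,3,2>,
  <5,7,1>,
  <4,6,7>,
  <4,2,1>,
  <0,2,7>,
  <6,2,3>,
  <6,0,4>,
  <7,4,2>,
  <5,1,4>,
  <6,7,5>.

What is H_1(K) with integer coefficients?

Fix the vertex order 0 < 1 < 2 < 3 < 4 < 5 < 6 < 7 and write every simplex with vertices in increasing order. Then dim K = 2 and the simplices of K are:

  0-simplices (8): [0], [1], [2], [3], [4], [5], [6], [7]
  1-simplices (24): (24 of them)
  2-simplices (16): [0,1,3], [0,1,7], [0,2,5], [0,2,7], [0,3,6], [0,4,5], [0,4,6], [1,2,3], [1,2,4], [1,4,5], [1,5,7], [2,3,6], [2,4,7], [2,5,6], [4,6,7], [5,6,7]

Hence C_0 ≅ Z^8, C_1 ≅ Z^24, C_2 ≅ Z^16.

∂_1: C_1 → C_0 maps an edge to its endpoints' difference, ∂[p,q] = q − p. For instance
  ∂[0,7] = [7] − [0].
This gives a 8×24 integer matrix of rank 7; reducing to Smith normal form yields diagonal entries (1,1,1,1,1,1,1).

Boundary ∂_2: C_2 → C_1 maps a triangle to the signed sum of its edges. For instance
  ∂[1,2,4] = [2,4] − [1,4] + [1,2],
  ∂[0,2,7] = [2,7] − [0,7] + [0,2].
This gives a 24×16 integer matrix of rank 15; reducing to Smith normal form yields diagonal entries (1,1,1,1,1,1,1,1,1,1,1,1,1,1,1).

Now H_k = ker ∂_k / im ∂_{k+1}, so:

  H_1: rank ker ∂_1 − rank ∂_2 = (24 − 7) − 15 = 2, and the invariant factors of ∂_2 are all 1, so H_1 ≅ Z^2.

(K is a triangulation of the torus T^2.)

H_1 ≅ Z^2.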